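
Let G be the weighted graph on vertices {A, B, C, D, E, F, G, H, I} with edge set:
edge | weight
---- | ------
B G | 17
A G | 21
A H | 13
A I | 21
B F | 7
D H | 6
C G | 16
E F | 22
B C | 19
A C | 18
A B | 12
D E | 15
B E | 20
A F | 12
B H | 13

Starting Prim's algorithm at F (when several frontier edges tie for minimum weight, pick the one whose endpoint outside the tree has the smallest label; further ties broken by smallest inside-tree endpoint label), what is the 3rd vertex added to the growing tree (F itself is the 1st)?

Prim, starting at F.
Step 1: cheapest edge leaving the tree is B F (7); add B.
Step 2: cheapest edge leaving the tree is A B (12); add A.
Step 3: cheapest edge leaving the tree is A H (13); add H.
Step 4: cheapest edge leaving the tree is D H (6); add D.
Step 5: cheapest edge leaving the tree is D E (15); add E.
Step 6: cheapest edge leaving the tree is B G (17); add G.
Step 7: cheapest edge leaving the tree is C G (16); add C.
Step 8: cheapest edge leaving the tree is A I (21); add I.
Vertex order: F, B, A, H, D, E, G, C, I. The 3rd vertex is A.

A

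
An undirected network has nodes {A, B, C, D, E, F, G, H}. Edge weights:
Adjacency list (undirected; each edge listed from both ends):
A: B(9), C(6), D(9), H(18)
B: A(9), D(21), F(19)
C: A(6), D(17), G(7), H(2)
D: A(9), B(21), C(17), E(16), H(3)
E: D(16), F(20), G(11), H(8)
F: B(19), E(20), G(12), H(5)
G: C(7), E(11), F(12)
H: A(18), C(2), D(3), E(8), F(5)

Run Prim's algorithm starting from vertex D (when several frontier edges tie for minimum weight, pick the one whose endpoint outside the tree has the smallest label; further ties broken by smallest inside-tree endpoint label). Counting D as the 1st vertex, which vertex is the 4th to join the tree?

Prim's algorithm from D:
Step 1: cheapest edge leaving the tree is D-H (3); add H.
Step 2: cheapest edge leaving the tree is C-H (2); add C.
Step 3: cheapest edge leaving the tree is F-H (5); add F.
Step 4: cheapest edge leaving the tree is A-C (6); add A.
Step 5: cheapest edge leaving the tree is C-G (7); add G.
Step 6: cheapest edge leaving the tree is E-H (8); add E.
Step 7: cheapest edge leaving the tree is A-B (9); add B.
Vertex order: D, H, C, F, A, G, E, B. The 4th vertex is F.

F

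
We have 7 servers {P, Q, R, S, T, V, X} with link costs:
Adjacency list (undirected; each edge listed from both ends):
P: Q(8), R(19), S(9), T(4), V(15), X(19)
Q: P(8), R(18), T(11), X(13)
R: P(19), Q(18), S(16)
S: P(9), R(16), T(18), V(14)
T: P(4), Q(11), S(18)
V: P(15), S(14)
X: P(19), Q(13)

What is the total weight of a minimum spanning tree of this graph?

64

Sort edges by weight, then run Kruskal:
P—T (4): add — endpoints in different components.
P—Q (8): add — endpoints in different components.
P—S (9): add — endpoints in different components.
Q—T (11): skip — T and Q already connected.
Q—X (13): add — endpoints in different components.
S—V (14): add — endpoints in different components.
P—V (15): skip — V and P already connected.
R—S (16): add — endpoints in different components.
MST edges: P—T, P—Q, P—S, Q—X, S—V, R—S; total weight 4+8+9+13+14+16 = 64.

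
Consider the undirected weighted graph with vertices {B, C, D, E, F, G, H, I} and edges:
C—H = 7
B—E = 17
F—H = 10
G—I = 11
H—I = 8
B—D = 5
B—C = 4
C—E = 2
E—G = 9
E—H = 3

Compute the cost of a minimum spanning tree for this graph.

Prim, starting at G.
Step 1: frontier [E—G 9, G—I 11] → take E—G (9); add E.
Step 2: frontier [C—E 2, E—H 3, B—E 17, G—I 11] → take C—E (2); add C.
Step 3: frontier [B—C 4, C—H 7, E—H 3, B—E 17, G—I 11] → take E—H (3); add H.
Step 4: frontier [B—C 4, B—E 17, G—I 11, H—I 8, F—H 10] → take B—C (4); add B.
Step 5: frontier [B—D 5, G—I 11, H—I 8, F—H 10] → take B—D (5); add D.
Step 6: frontier [G—I 11, H—I 8, F—H 10] → take H—I (8); add I.
Step 7: frontier [F—H 10] → take F—H (10); add F.
MST edges: E—G, C—E, E—H, B—C, B—D, H—I, F—H; total weight 9+2+3+4+5+8+10 = 41.

41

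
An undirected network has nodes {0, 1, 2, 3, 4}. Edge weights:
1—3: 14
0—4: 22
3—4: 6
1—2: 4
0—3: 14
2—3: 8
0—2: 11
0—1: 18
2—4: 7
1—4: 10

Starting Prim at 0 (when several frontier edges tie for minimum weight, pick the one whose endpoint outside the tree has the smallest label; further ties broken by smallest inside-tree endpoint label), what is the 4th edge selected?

Prim's algorithm from 0:
Step 1: frontier [0—2 11, 0—3 14, 0—1 18, 0—4 22] → take 0—2 (11); add 2.
Step 2: frontier [0—3 14, 0—1 18, 0—4 22, 1—2 4, 2—4 7, 2—3 8] → take 1—2 (4); add 1.
Step 3: frontier [0—3 14, 0—4 22, 1—4 10, 1—3 14, 2—4 7, 2—3 8] → take 2—4 (7); add 4.
Step 4: frontier [0—3 14, 1—3 14, 2—3 8, 3—4 6] → take 3—4 (6); add 3.
The 4th edge added is 3—4.

3-4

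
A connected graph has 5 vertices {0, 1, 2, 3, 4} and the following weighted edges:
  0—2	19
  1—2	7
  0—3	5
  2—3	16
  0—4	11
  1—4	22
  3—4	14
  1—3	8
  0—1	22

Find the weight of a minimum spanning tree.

Prim, starting at 2.
Step 1: cheapest edge leaving the tree is 1—2 (7); add 1.
Step 2: cheapest edge leaving the tree is 1—3 (8); add 3.
Step 3: cheapest edge leaving the tree is 0—3 (5); add 0.
Step 4: cheapest edge leaving the tree is 0—4 (11); add 4.
MST edges: 1—2, 1—3, 0—3, 0—4; total weight 7+8+5+11 = 31.

31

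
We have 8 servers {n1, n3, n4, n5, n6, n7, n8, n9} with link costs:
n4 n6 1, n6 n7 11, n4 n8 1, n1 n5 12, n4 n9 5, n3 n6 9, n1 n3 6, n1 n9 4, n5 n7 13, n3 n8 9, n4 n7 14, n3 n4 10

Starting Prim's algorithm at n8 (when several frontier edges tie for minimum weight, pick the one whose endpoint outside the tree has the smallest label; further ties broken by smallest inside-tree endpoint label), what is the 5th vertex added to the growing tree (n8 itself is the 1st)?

n1

Prim's algorithm from n8:
Step 1: frontier [n4 n8 1, n3 n8 9] → take n4 n8 (1); add n4.
Step 2: frontier [n4 n6 1, n4 n9 5, n3 n4 10, n4 n7 14, n3 n8 9] → take n4 n6 (1); add n6.
Step 3: frontier [n4 n9 5, n3 n4 10, n4 n7 14, n3 n6 9, n6 n7 11, n3 n8 9] → take n4 n9 (5); add n9.
Step 4: frontier [n3 n4 10, n4 n7 14, n3 n6 9, n6 n7 11, n3 n8 9, n1 n9 4] → take n1 n9 (4); add n1.
Step 5: frontier [n1 n3 6, n1 n5 12, n3 n4 10, n4 n7 14, n3 n6 9, n6 n7 11, n3 n8 9] → take n1 n3 (6); add n3.
Step 6: frontier [n1 n5 12, n4 n7 14, n6 n7 11] → take n6 n7 (11); add n7.
Step 7: frontier [n1 n5 12, n5 n7 13] → take n1 n5 (12); add n5.
Vertex order: n8, n4, n6, n9, n1, n3, n7, n5. The 5th vertex is n1.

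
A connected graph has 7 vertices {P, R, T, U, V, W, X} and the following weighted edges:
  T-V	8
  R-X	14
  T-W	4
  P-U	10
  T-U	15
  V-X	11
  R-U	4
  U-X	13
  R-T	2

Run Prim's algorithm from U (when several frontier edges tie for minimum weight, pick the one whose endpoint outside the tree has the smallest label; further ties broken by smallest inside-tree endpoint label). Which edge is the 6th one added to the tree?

Grow the tree from U using Prim:
Step 1: frontier [R-U 4, P-U 10, U-X 13, T-U 15] → take R-U (4); add R.
Step 2: frontier [R-T 2, R-X 14, P-U 10, U-X 13, T-U 15] → take R-T (2); add T.
Step 3: frontier [R-X 14, T-W 4, T-V 8, P-U 10, U-X 13] → take T-W (4); add W.
Step 4: frontier [R-X 14, T-V 8, P-U 10, U-X 13] → take T-V (8); add V.
Step 5: frontier [R-X 14, P-U 10, U-X 13, V-X 11] → take P-U (10); add P.
Step 6: frontier [R-X 14, U-X 13, V-X 11] → take V-X (11); add X.
The 6th edge added is V-X.

V-X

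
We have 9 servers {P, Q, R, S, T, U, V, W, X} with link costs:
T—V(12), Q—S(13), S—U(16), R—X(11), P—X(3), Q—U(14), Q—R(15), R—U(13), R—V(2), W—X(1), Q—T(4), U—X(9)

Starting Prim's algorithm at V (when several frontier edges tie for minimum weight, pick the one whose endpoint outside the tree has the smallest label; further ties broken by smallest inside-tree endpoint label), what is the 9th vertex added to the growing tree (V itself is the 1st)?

Grow the tree from V using Prim:
Step 1: frontier [R—V 2, T—V 12] → take R—V (2); add R.
Step 2: frontier [R—X 11, R—U 13, Q—R 15, T—V 12] → take R—X (11); add X.
Step 3: frontier [R—U 13, Q—R 15, T—V 12, W—X 1, P—X 3, U—X 9] → take W—X (1); add W.
Step 4: frontier [R—U 13, Q—R 15, T—V 12, P—X 3, U—X 9] → take P—X (3); add P.
Step 5: frontier [R—U 13, Q—R 15, T—V 12, U—X 9] → take U—X (9); add U.
Step 6: frontier [Q—R 15, Q—U 14, S—U 16, T—V 12] → take T—V (12); add T.
Step 7: frontier [Q—R 15, Q—T 4, Q—U 14, S—U 16] → take Q—T (4); add Q.
Step 8: frontier [Q—S 13, S—U 16] → take Q—S (13); add S.
Vertex order: V, R, X, W, P, U, T, Q, S. The 9th vertex is S.

S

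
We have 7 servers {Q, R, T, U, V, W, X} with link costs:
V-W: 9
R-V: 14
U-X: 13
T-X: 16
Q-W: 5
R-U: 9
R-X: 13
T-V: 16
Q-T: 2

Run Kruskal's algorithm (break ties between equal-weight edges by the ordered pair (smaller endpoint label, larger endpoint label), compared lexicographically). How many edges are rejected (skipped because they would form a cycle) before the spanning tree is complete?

1

Sort edges by weight, then run Kruskal:
Q-T (2): add. Components now {V} {R} {Q,T} {X} {U} {W}
Q-W (5): add. Components now {V} {R} {Q,T,W} {X} {U}
R-U (9): add. Components now {V} {R,U} {Q,T,W} {X}
V-W (9): add. Components now {Q,T,V,W} {R,U} {X}
R-X (13): add. Components now {Q,T,V,W} {R,U,X}
U-X (13): skip — X and U already connected.
R-V (14): add. Components now {Q,R,T,U,V,W,X}
Edges rejected before the tree was complete: 1.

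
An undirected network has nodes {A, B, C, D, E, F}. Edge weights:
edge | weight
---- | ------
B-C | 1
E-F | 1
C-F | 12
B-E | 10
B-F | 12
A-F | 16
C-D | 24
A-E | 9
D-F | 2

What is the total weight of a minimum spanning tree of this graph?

Grow the tree from C using Prim:
Step 1: frontier [B-C 1, C-F 12, C-D 24] → take B-C (1); add B.
Step 2: frontier [B-E 10, B-F 12, C-F 12, C-D 24] → take B-E (10); add E.
Step 3: frontier [B-F 12, C-F 12, C-D 24, E-F 1, A-E 9] → take E-F (1); add F.
Step 4: frontier [C-D 24, A-E 9, D-F 2, A-F 16] → take D-F (2); add D.
Step 5: frontier [A-E 9, A-F 16] → take A-E (9); add A.
MST edges: B-C, B-E, E-F, D-F, A-E; total weight 1+10+1+2+9 = 23.

23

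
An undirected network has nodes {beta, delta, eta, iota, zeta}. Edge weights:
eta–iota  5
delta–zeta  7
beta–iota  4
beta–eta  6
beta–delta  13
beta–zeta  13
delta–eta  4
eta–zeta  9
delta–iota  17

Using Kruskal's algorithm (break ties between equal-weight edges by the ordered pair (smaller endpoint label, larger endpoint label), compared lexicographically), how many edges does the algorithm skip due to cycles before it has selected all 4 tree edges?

1

Kruskal: consider edges lightest-first.
beta–iota (4): add. Components now {zeta} {beta,iota} {delta} {eta}
delta–eta (4): add. Components now {zeta} {beta,iota} {delta,eta}
eta–iota (5): add. Components now {zeta} {beta,delta,eta,iota}
beta–eta (6): skip — beta and eta already connected.
delta–zeta (7): add. Components now {beta,delta,eta,iota,zeta}
Edges rejected before the tree was complete: 1.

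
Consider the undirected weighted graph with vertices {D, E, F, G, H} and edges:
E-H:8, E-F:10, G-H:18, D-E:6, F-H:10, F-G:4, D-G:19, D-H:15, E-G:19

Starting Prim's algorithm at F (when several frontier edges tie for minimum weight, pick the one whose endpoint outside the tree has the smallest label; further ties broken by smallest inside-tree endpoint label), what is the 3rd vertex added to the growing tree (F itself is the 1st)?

Prim's algorithm from F:
Step 1: frontier [F-G 4, E-F 10, F-H 10] → take F-G (4); add G.
Step 2: frontier [E-F 10, F-H 10, G-H 18, D-G 19, E-G 19] → take E-F (10); add E.
Step 3: frontier [D-E 6, E-H 8, F-H 10, G-H 18, D-G 19] → take D-E (6); add D.
Step 4: frontier [D-H 15, E-H 8, F-H 10, G-H 18] → take E-H (8); add H.
Vertex order: F, G, E, D, H. The 3rd vertex is E.

E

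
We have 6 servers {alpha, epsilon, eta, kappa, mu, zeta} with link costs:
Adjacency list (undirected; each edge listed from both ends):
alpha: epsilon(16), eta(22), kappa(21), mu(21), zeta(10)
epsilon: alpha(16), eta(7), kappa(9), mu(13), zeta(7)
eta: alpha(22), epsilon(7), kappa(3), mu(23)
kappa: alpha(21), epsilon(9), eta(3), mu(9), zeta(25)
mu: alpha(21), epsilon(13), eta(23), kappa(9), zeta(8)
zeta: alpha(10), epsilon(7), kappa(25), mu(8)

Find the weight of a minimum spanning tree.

Prim's algorithm from zeta:
Step 1: frontier [epsilon zeta 7, mu zeta 8, alpha zeta 10, kappa zeta 25] → take epsilon zeta (7); add epsilon.
Step 2: frontier [epsilon eta 7, epsilon kappa 9, epsilon mu 13, alpha epsilon 16, mu zeta 8, alpha zeta 10, kappa zeta 25] → take epsilon eta (7); add eta.
Step 3: frontier [epsilon kappa 9, epsilon mu 13, alpha epsilon 16, eta kappa 3, alpha eta 22, eta mu 23, mu zeta 8, alpha zeta 10, kappa zeta 25] → take eta kappa (3); add kappa.
Step 4: frontier [epsilon mu 13, alpha epsilon 16, alpha eta 22, eta mu 23, kappa mu 9, alpha kappa 21, mu zeta 8, alpha zeta 10] → take mu zeta (8); add mu.
Step 5: frontier [alpha epsilon 16, alpha eta 22, alpha kappa 21, alpha mu 21, alpha zeta 10] → take alpha zeta (10); add alpha.
MST edges: epsilon zeta, epsilon eta, eta kappa, mu zeta, alpha zeta; total weight 7+7+3+8+10 = 35.

35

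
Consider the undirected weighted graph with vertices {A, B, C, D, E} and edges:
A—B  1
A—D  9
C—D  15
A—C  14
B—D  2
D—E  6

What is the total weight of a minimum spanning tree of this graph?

Prim's algorithm from B:
Step 1: cheapest edge leaving the tree is A—B (1); add A.
Step 2: cheapest edge leaving the tree is B—D (2); add D.
Step 3: cheapest edge leaving the tree is D—E (6); add E.
Step 4: cheapest edge leaving the tree is A—C (14); add C.
MST edges: A—B, B—D, D—E, A—C; total weight 1+2+6+14 = 23.

23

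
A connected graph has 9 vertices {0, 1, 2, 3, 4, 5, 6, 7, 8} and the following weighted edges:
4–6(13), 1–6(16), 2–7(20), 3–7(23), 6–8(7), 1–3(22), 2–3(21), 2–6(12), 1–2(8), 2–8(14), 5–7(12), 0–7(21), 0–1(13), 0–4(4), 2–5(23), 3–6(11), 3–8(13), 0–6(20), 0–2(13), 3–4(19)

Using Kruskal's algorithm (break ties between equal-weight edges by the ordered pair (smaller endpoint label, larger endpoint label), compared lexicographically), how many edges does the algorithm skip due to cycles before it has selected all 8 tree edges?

7

Kruskal: consider edges lightest-first.
0–4 (4): add — endpoints in different components.
6–8 (7): add — endpoints in different components.
1–2 (8): add — endpoints in different components.
3–6 (11): add — endpoints in different components.
2–6 (12): add — endpoints in different components.
5–7 (12): add — endpoints in different components.
0–1 (13): add — endpoints in different components.
0–2 (13): skip — 0 and 2 already connected.
3–8 (13): skip — 3 and 8 already connected.
4–6 (13): skip — 4 and 6 already connected.
2–8 (14): skip — 2 and 8 already connected.
1–6 (16): skip — 1 and 6 already connected.
3–4 (19): skip — 3 and 4 already connected.
0–6 (20): skip — 0 and 6 already connected.
2–7 (20): add — endpoints in different components.
Edges rejected before the tree was complete: 7.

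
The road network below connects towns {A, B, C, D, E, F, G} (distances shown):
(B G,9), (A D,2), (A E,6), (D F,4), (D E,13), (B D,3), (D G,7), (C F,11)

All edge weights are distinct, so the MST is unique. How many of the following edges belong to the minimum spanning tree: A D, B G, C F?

Sort edges by weight, then run Kruskal:
A D (2): add — endpoints in different components.
B D (3): add — endpoints in different components.
D F (4): add — endpoints in different components.
A E (6): add — endpoints in different components.
D G (7): add — endpoints in different components.
B G (9): skip — B and G already connected.
C F (11): add — endpoints in different components.
MST edge set: {A D, B D, D F, A E, D G, C F}.
Of the listed edges, {A D, C F} are in the MST → 2.

2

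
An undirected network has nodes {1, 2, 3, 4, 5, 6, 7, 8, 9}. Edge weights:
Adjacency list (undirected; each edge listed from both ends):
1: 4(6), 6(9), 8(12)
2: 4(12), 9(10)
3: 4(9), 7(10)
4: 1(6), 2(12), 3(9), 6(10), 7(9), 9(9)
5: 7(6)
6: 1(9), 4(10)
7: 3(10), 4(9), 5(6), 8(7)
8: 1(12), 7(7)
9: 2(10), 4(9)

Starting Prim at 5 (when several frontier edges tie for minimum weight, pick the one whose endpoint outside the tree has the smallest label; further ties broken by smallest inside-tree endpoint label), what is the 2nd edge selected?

Prim's algorithm from 5:
Step 1: cheapest edge leaving the tree is 5—7 (6); add 7.
Step 2: cheapest edge leaving the tree is 7—8 (7); add 8.
Step 3: cheapest edge leaving the tree is 4—7 (9); add 4.
Step 4: cheapest edge leaving the tree is 1—4 (6); add 1.
Step 5: cheapest edge leaving the tree is 3—4 (9); add 3.
Step 6: cheapest edge leaving the tree is 1—6 (9); add 6.
Step 7: cheapest edge leaving the tree is 4—9 (9); add 9.
Step 8: cheapest edge leaving the tree is 2—9 (10); add 2.
The 2nd edge added is 7—8.

7-8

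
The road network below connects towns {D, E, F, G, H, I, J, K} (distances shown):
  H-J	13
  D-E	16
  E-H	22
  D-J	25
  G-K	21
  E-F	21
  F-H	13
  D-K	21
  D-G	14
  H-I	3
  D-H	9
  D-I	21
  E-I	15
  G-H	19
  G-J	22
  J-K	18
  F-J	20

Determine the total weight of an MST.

85

Grow the tree from G using Prim:
Step 1: cheapest edge leaving the tree is D-G (14); add D.
Step 2: cheapest edge leaving the tree is D-H (9); add H.
Step 3: cheapest edge leaving the tree is H-I (3); add I.
Step 4: cheapest edge leaving the tree is F-H (13); add F.
Step 5: cheapest edge leaving the tree is H-J (13); add J.
Step 6: cheapest edge leaving the tree is E-I (15); add E.
Step 7: cheapest edge leaving the tree is J-K (18); add K.
MST edges: D-G, D-H, H-I, F-H, H-J, E-I, J-K; total weight 14+9+3+13+13+15+18 = 85.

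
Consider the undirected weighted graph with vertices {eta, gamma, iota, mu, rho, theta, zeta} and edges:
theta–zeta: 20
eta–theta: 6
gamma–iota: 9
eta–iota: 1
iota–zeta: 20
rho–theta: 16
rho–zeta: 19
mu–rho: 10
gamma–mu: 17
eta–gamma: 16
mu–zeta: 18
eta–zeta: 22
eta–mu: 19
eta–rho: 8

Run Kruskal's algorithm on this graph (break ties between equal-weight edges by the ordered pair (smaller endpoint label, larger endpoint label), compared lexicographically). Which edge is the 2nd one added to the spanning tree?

eta-theta

Kruskal: consider edges lightest-first.
eta–iota (1): add — endpoints in different components.
eta–theta (6): add — endpoints in different components.
eta–rho (8): add — endpoints in different components.
gamma–iota (9): add — endpoints in different components.
mu–rho (10): add — endpoints in different components.
eta–gamma (16): skip — eta and gamma already connected.
rho–theta (16): skip — rho and theta already connected.
gamma–mu (17): skip — mu and gamma already connected.
mu–zeta (18): add — endpoints in different components.
The 2nd edge added is eta–theta.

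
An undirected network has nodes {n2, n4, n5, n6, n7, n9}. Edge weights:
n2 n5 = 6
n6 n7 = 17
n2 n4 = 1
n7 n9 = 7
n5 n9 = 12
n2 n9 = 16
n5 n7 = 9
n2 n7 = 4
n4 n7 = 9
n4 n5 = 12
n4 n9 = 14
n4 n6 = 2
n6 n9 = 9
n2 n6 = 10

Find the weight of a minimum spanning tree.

Grow the tree from n7 using Prim:
Step 1: frontier [n2 n7 4, n7 n9 7, n4 n7 9, n5 n7 9, n6 n7 17] → take n2 n7 (4); add n2.
Step 2: frontier [n2 n4 1, n2 n5 6, n2 n6 10, n2 n9 16, n7 n9 7, n4 n7 9, n5 n7 9, n6 n7 17] → take n2 n4 (1); add n4.
Step 3: frontier [n2 n5 6, n2 n6 10, n2 n9 16, n4 n6 2, n4 n5 12, n4 n9 14, n7 n9 7, n5 n7 9, n6 n7 17] → take n4 n6 (2); add n6.
Step 4: frontier [n2 n5 6, n2 n9 16, n4 n5 12, n4 n9 14, n6 n9 9, n7 n9 7, n5 n7 9] → take n2 n5 (6); add n5.
Step 5: frontier [n2 n9 16, n4 n9 14, n5 n9 12, n6 n9 9, n7 n9 7] → take n7 n9 (7); add n9.
MST edges: n2 n7, n2 n4, n4 n6, n2 n5, n7 n9; total weight 4+1+2+6+7 = 20.

20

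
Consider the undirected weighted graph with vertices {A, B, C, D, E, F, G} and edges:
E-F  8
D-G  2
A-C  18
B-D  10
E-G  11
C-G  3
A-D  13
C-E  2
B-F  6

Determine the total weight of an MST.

Grow the tree from E using Prim:
Step 1: cheapest edge leaving the tree is C-E (2); add C.
Step 2: cheapest edge leaving the tree is C-G (3); add G.
Step 3: cheapest edge leaving the tree is D-G (2); add D.
Step 4: cheapest edge leaving the tree is E-F (8); add F.
Step 5: cheapest edge leaving the tree is B-F (6); add B.
Step 6: cheapest edge leaving the tree is A-D (13); add A.
MST edges: C-E, C-G, D-G, E-F, B-F, A-D; total weight 2+3+2+8+6+13 = 34.

34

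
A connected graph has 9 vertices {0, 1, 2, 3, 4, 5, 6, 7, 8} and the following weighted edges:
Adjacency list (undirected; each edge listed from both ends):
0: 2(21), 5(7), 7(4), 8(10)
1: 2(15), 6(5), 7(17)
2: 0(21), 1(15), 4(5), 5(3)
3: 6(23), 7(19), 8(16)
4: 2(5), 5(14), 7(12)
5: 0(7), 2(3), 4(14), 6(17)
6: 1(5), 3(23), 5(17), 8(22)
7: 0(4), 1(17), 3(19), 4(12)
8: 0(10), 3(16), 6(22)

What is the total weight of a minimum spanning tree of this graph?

Kruskal: consider edges lightest-first.
2 5 (3): add — endpoints in different components.
0 7 (4): add — endpoints in different components.
1 6 (5): add — endpoints in different components.
2 4 (5): add — endpoints in different components.
0 5 (7): add — endpoints in different components.
0 8 (10): add — endpoints in different components.
4 7 (12): skip — 4 and 7 already connected.
4 5 (14): skip — 4 and 5 already connected.
1 2 (15): add — endpoints in different components.
3 8 (16): add — endpoints in different components.
MST edges: 2 5, 0 7, 1 6, 2 4, 0 5, 0 8, 1 2, 3 8; total weight 3+4+5+5+7+10+15+16 = 65.

65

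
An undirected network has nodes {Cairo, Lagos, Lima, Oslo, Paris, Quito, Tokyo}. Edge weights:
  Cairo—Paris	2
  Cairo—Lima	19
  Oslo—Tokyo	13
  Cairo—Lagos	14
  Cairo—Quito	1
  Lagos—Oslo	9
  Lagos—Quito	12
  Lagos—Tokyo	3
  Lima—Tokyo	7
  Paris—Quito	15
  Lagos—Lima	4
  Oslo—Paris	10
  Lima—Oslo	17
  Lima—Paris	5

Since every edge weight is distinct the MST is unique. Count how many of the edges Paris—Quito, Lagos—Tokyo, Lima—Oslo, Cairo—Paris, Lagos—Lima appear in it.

3

Sort edges by weight, then run Kruskal:
Cairo—Quito (1): add — endpoints in different components.
Cairo—Paris (2): add — endpoints in different components.
Lagos—Tokyo (3): add — endpoints in different components.
Lagos—Lima (4): add — endpoints in different components.
Lima—Paris (5): add — endpoints in different components.
Lima—Tokyo (7): skip — Lima and Tokyo already connected.
Lagos—Oslo (9): add — endpoints in different components.
MST edge set: {Cairo—Quito, Cairo—Paris, Lagos—Tokyo, Lagos—Lima, Lima—Paris, Lagos—Oslo}.
Of the listed edges, {Lagos—Tokyo, Cairo—Paris, Lagos—Lima} are in the MST → 3.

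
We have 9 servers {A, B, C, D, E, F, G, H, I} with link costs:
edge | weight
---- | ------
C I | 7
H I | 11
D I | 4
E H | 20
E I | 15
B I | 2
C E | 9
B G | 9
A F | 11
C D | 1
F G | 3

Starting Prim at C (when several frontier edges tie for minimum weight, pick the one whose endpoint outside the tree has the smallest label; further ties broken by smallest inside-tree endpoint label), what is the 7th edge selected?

A-F

Prim's algorithm from C:
Step 1: cheapest edge leaving the tree is C D (1); add D.
Step 2: cheapest edge leaving the tree is D I (4); add I.
Step 3: cheapest edge leaving the tree is B I (2); add B.
Step 4: cheapest edge leaving the tree is C E (9); add E.
Step 5: cheapest edge leaving the tree is B G (9); add G.
Step 6: cheapest edge leaving the tree is F G (3); add F.
Step 7: cheapest edge leaving the tree is A F (11); add A.
Step 8: cheapest edge leaving the tree is H I (11); add H.
The 7th edge added is A F.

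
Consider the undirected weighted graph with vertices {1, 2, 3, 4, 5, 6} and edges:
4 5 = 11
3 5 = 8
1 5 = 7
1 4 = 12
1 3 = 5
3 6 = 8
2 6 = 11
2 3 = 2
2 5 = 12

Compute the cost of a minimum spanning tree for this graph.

33

Grow the tree from 6 using Prim:
Step 1: cheapest edge leaving the tree is 3 6 (8); add 3.
Step 2: cheapest edge leaving the tree is 2 3 (2); add 2.
Step 3: cheapest edge leaving the tree is 1 3 (5); add 1.
Step 4: cheapest edge leaving the tree is 1 5 (7); add 5.
Step 5: cheapest edge leaving the tree is 4 5 (11); add 4.
MST edges: 3 6, 2 3, 1 3, 1 5, 4 5; total weight 8+2+5+7+11 = 33.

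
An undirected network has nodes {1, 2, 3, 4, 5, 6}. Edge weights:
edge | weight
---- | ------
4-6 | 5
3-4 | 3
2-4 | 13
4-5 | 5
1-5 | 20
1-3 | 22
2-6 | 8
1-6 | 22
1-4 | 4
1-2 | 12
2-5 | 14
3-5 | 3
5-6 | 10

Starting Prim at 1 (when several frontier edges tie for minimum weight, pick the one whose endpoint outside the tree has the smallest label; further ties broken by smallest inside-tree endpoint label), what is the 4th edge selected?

Prim's algorithm from 1:
Step 1: frontier [1-4 4, 1-2 12, 1-5 20, 1-3 22, 1-6 22] → take 1-4 (4); add 4.
Step 2: frontier [1-2 12, 1-5 20, 1-3 22, 1-6 22, 3-4 3, 4-5 5, 4-6 5, 2-4 13] → take 3-4 (3); add 3.
Step 3: frontier [1-2 12, 1-5 20, 1-6 22, 3-5 3, 4-5 5, 4-6 5, 2-4 13] → take 3-5 (3); add 5.
Step 4: frontier [1-2 12, 1-6 22, 4-6 5, 2-4 13, 5-6 10, 2-5 14] → take 4-6 (5); add 6.
Step 5: frontier [1-2 12, 2-4 13, 2-5 14, 2-6 8] → take 2-6 (8); add 2.
The 4th edge added is 4-6.

4-6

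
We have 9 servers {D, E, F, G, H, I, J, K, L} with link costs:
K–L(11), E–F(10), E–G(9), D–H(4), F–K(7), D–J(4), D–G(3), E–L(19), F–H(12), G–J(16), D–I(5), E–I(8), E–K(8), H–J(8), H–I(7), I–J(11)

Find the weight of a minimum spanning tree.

Sort edges by weight, then run Kruskal:
D–G (3): add — endpoints in different components.
D–H (4): add — endpoints in different components.
D–J (4): add — endpoints in different components.
D–I (5): add — endpoints in different components.
F–K (7): add — endpoints in different components.
H–I (7): skip — H and I already connected.
E–I (8): add — endpoints in different components.
E–K (8): add — endpoints in different components.
H–J (8): skip — H and J already connected.
E–G (9): skip — E and G already connected.
E–F (10): skip — E and F already connected.
I–J (11): skip — I and J already connected.
K–L (11): add — endpoints in different components.
MST edges: D–G, D–H, D–J, D–I, F–K, E–I, E–K, K–L; total weight 3+4+4+5+7+8+8+11 = 50.

50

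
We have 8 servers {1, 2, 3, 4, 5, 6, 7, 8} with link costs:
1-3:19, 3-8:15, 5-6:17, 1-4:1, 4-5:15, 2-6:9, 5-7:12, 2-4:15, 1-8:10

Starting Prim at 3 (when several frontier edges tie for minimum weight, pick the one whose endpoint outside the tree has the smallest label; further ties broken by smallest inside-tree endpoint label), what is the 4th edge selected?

Prim's algorithm from 3:
Step 1: frontier [3-8 15, 1-3 19] → take 3-8 (15); add 8.
Step 2: frontier [1-3 19, 1-8 10] → take 1-8 (10); add 1.
Step 3: frontier [1-4 1] → take 1-4 (1); add 4.
Step 4: frontier [2-4 15, 4-5 15] → take 2-4 (15); add 2.
Step 5: frontier [2-6 9, 4-5 15] → take 2-6 (9); add 6.
Step 6: frontier [4-5 15, 5-6 17] → take 4-5 (15); add 5.
Step 7: frontier [5-7 12] → take 5-7 (12); add 7.
The 4th edge added is 2-4.

2-4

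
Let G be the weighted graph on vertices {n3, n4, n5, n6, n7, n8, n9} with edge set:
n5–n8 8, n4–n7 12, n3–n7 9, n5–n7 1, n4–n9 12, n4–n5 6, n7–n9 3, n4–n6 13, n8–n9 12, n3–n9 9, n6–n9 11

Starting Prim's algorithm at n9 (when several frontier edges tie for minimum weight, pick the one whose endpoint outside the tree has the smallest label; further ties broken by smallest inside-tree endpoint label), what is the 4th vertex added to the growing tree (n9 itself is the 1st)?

n4

Grow the tree from n9 using Prim:
Step 1: cheapest edge leaving the tree is n7–n9 (3); add n7.
Step 2: cheapest edge leaving the tree is n5–n7 (1); add n5.
Step 3: cheapest edge leaving the tree is n4–n5 (6); add n4.
Step 4: cheapest edge leaving the tree is n5–n8 (8); add n8.
Step 5: cheapest edge leaving the tree is n3–n7 (9); add n3.
Step 6: cheapest edge leaving the tree is n6–n9 (11); add n6.
Vertex order: n9, n7, n5, n4, n8, n3, n6. The 4th vertex is n4.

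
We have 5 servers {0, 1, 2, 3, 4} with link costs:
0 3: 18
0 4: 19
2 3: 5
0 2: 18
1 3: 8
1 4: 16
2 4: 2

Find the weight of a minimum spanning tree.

Prim's algorithm from 0:
Step 1: cheapest edge leaving the tree is 0 2 (18); add 2.
Step 2: cheapest edge leaving the tree is 2 4 (2); add 4.
Step 3: cheapest edge leaving the tree is 2 3 (5); add 3.
Step 4: cheapest edge leaving the tree is 1 3 (8); add 1.
MST edges: 0 2, 2 4, 2 3, 1 3; total weight 18+2+5+8 = 33.

33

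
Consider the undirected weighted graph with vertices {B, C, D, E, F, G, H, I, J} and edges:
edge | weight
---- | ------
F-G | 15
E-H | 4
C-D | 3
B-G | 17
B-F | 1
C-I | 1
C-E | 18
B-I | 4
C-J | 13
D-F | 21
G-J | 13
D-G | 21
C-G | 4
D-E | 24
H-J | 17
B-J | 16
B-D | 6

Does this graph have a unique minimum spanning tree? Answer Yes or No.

Kruskal's algorithm — process edges by increasing weight (ties by edge label):
B-F (1): add — endpoints in different components.
C-I (1): add — endpoints in different components.
C-D (3): add — endpoints in different components.
B-I (4): add — endpoints in different components.
C-G (4): add — endpoints in different components.
E-H (4): add — endpoints in different components.
B-D (6): skip — B and D already connected.
C-J (13): add — endpoints in different components.
G-J (13): skip — G and J already connected.
F-G (15): skip — F and G already connected.
B-J (16): skip — B and J already connected.
B-G (17): skip — B and G already connected.
H-J (17): add — endpoints in different components.
Non-tree edge G-J has weight 13, equal to the heaviest edge on its tree cycle — swapping gives another MST of the same weight. Not unique.

No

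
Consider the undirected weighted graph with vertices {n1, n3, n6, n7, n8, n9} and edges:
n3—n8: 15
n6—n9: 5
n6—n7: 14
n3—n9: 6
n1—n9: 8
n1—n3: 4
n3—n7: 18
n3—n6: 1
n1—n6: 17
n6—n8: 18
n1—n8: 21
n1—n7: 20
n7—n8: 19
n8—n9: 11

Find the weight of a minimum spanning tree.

Kruskal's algorithm — process edges by increasing weight (ties by edge label):
n3—n6 (1): add. Components now {n9} {n8} {n1} {n3,n6} {n7}
n1—n3 (4): add. Components now {n9} {n8} {n1,n3,n6} {n7}
n6—n9 (5): add. Components now {n1,n3,n6,n9} {n8} {n7}
n3—n9 (6): skip — n9 and n3 already connected.
n1—n9 (8): skip — n9 and n1 already connected.
n8—n9 (11): add. Components now {n1,n3,n6,n8,n9} {n7}
n6—n7 (14): add. Components now {n1,n3,n6,n7,n8,n9}
MST edges: n3—n6, n1—n3, n6—n9, n8—n9, n6—n7; total weight 1+4+5+11+14 = 35.

35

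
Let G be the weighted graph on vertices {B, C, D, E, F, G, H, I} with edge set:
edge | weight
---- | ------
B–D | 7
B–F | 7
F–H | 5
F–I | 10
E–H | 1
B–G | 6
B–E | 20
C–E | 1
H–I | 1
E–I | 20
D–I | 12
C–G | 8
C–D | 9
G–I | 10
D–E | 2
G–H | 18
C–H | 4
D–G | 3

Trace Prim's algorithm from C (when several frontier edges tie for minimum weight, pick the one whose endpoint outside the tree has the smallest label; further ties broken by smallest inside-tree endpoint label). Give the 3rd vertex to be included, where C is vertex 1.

Grow the tree from C using Prim:
Step 1: cheapest edge leaving the tree is C–E (1); add E.
Step 2: cheapest edge leaving the tree is E–H (1); add H.
Step 3: cheapest edge leaving the tree is H–I (1); add I.
Step 4: cheapest edge leaving the tree is D–E (2); add D.
Step 5: cheapest edge leaving the tree is D–G (3); add G.
Step 6: cheapest edge leaving the tree is F–H (5); add F.
Step 7: cheapest edge leaving the tree is B–G (6); add B.
Vertex order: C, E, H, I, D, G, F, B. The 3rd vertex is H.

H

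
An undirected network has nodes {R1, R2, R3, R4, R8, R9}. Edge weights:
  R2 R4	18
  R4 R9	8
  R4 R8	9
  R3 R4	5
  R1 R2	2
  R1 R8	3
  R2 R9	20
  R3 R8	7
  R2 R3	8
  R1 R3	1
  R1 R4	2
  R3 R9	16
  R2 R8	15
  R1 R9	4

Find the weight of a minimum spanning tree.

Grow the tree from R9 using Prim:
Step 1: frontier [R1 R9 4, R4 R9 8, R3 R9 16, R2 R9 20] → take R1 R9 (4); add R1.
Step 2: frontier [R1 R3 1, R1 R2 2, R1 R4 2, R1 R8 3, R4 R9 8, R3 R9 16, R2 R9 20] → take R1 R3 (1); add R3.
Step 3: frontier [R1 R2 2, R1 R4 2, R1 R8 3, R3 R4 5, R3 R8 7, R2 R3 8, R4 R9 8, R2 R9 20] → take R1 R2 (2); add R2.
Step 4: frontier [R1 R4 2, R1 R8 3, R2 R8 15, R2 R4 18, R3 R4 5, R3 R8 7, R4 R9 8] → take R1 R4 (2); add R4.
Step 5: frontier [R1 R8 3, R2 R8 15, R3 R8 7, R4 R8 9] → take R1 R8 (3); add R8.
MST edges: R1 R9, R1 R3, R1 R2, R1 R4, R1 R8; total weight 4+1+2+2+3 = 12.

12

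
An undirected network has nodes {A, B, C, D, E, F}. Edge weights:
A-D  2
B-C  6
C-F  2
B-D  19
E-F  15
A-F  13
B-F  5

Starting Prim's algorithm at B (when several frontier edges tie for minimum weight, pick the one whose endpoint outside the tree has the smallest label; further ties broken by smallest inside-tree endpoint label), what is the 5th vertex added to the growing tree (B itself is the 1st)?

Prim's algorithm from B:
Step 1: cheapest edge leaving the tree is B-F (5); add F.
Step 2: cheapest edge leaving the tree is C-F (2); add C.
Step 3: cheapest edge leaving the tree is A-F (13); add A.
Step 4: cheapest edge leaving the tree is A-D (2); add D.
Step 5: cheapest edge leaving the tree is E-F (15); add E.
Vertex order: B, F, C, A, D, E. The 5th vertex is D.

D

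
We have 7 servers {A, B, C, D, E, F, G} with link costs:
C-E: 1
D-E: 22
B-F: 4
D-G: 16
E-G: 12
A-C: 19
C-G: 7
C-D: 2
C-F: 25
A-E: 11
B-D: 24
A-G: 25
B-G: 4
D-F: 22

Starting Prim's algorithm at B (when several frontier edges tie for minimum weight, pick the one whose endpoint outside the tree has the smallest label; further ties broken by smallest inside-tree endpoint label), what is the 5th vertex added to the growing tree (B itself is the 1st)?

Prim, starting at B.
Step 1: cheapest edge leaving the tree is B-F (4); add F.
Step 2: cheapest edge leaving the tree is B-G (4); add G.
Step 3: cheapest edge leaving the tree is C-G (7); add C.
Step 4: cheapest edge leaving the tree is C-E (1); add E.
Step 5: cheapest edge leaving the tree is C-D (2); add D.
Step 6: cheapest edge leaving the tree is A-E (11); add A.
Vertex order: B, F, G, C, E, D, A. The 5th vertex is E.

E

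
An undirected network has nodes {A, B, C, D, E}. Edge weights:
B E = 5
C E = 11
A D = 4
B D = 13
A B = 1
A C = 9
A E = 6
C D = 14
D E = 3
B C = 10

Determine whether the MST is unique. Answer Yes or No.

Sort edges by weight, then run Kruskal:
A B (1): add — endpoints in different components.
D E (3): add — endpoints in different components.
A D (4): add — endpoints in different components.
B E (5): skip — B and E already connected.
A E (6): skip — A and E already connected.
A C (9): add — endpoints in different components.
Every non-tree edge has weight strictly greater than the heaviest edge on the tree path between its endpoints, so the MST is unique.

Yes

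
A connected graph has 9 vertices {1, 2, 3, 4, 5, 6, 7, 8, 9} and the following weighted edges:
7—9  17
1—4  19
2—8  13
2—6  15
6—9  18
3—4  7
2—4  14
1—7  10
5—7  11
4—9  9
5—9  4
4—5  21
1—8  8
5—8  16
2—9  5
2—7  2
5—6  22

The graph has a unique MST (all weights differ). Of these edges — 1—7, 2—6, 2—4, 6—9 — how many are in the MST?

2

Kruskal: consider edges lightest-first.
2—7 (2): add — endpoints in different components.
5—9 (4): add — endpoints in different components.
2—9 (5): add — endpoints in different components.
3—4 (7): add — endpoints in different components.
1—8 (8): add — endpoints in different components.
4—9 (9): add — endpoints in different components.
1—7 (10): add — endpoints in different components.
5—7 (11): skip — 5 and 7 already connected.
2—8 (13): skip — 2 and 8 already connected.
2—4 (14): skip — 2 and 4 already connected.
2—6 (15): add — endpoints in different components.
MST edge set: {2—7, 5—9, 2—9, 3—4, 1—8, 4—9, 1—7, 2—6}.
Of the listed edges, {1—7, 2—6} are in the MST → 2.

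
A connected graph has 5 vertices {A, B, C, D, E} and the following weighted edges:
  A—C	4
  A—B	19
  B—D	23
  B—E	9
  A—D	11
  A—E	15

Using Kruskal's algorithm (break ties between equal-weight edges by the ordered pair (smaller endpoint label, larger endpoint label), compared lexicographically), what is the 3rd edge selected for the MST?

A-D

Sort edges by weight, then run Kruskal:
A—C (4): add — endpoints in different components.
B—E (9): add — endpoints in different components.
A—D (11): add — endpoints in different components.
A—E (15): add — endpoints in different components.
The 3rd edge added is A—D.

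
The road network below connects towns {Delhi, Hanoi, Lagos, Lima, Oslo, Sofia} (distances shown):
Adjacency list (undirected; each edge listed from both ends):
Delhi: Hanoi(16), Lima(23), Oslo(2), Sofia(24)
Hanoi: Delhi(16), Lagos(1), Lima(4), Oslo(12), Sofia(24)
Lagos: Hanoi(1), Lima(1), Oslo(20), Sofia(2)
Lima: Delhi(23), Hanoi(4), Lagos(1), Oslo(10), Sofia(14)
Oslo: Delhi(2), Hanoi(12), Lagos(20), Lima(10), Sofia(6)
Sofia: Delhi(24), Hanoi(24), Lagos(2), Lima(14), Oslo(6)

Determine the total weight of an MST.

Grow the tree from Delhi using Prim:
Step 1: frontier [Delhi-Oslo 2, Delhi-Hanoi 16, Delhi-Lima 23, Delhi-Sofia 24] → take Delhi-Oslo (2); add Oslo.
Step 2: frontier [Delhi-Hanoi 16, Delhi-Lima 23, Delhi-Sofia 24, Oslo-Sofia 6, Lima-Oslo 10, Hanoi-Oslo 12, Lagos-Oslo 20] → take Oslo-Sofia (6); add Sofia.
Step 3: frontier [Delhi-Hanoi 16, Delhi-Lima 23, Lima-Oslo 10, Hanoi-Oslo 12, Lagos-Oslo 20, Lagos-Sofia 2, Lima-Sofia 14, Hanoi-Sofia 24] → take Lagos-Sofia (2); add Lagos.
Step 4: frontier [Delhi-Hanoi 16, Delhi-Lima 23, Hanoi-Lagos 1, Lagos-Lima 1, Lima-Oslo 10, Hanoi-Oslo 12, Lima-Sofia 14, Hanoi-Sofia 24] → take Hanoi-Lagos (1); add Hanoi.
Step 5: frontier [Delhi-Lima 23, Hanoi-Lima 4, Lagos-Lima 1, Lima-Oslo 10, Lima-Sofia 14] → take Lagos-Lima (1); add Lima.
MST edges: Delhi-Oslo, Oslo-Sofia, Lagos-Sofia, Hanoi-Lagos, Lagos-Lima; total weight 2+6+2+1+1 = 12.

12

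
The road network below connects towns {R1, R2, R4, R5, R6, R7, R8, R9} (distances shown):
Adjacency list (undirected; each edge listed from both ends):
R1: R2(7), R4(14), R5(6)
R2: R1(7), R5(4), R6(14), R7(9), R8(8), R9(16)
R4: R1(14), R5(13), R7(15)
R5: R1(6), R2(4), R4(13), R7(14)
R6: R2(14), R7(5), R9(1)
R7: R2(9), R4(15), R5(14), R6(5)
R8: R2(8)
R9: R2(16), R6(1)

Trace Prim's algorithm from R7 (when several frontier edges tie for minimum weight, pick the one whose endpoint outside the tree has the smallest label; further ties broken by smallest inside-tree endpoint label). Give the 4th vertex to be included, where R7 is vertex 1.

R2

Prim, starting at R7.
Step 1: frontier [R6—R7 5, R2—R7 9, R5—R7 14, R4—R7 15] → take R6—R7 (5); add R6.
Step 2: frontier [R6—R9 1, R2—R6 14, R2—R7 9, R5—R7 14, R4—R7 15] → take R6—R9 (1); add R9.
Step 3: frontier [R2—R6 14, R2—R7 9, R5—R7 14, R4—R7 15, R2—R9 16] → take R2—R7 (9); add R2.
Step 4: frontier [R2—R5 4, R1—R2 7, R2—R8 8, R5—R7 14, R4—R7 15] → take R2—R5 (4); add R5.
Step 5: frontier [R1—R2 7, R2—R8 8, R1—R5 6, R4—R5 13, R4—R7 15] → take R1—R5 (6); add R1.
Step 6: frontier [R1—R4 14, R2—R8 8, R4—R5 13, R4—R7 15] → take R2—R8 (8); add R8.
Step 7: frontier [R1—R4 14, R4—R5 13, R4—R7 15] → take R4—R5 (13); add R4.
Vertex order: R7, R6, R9, R2, R5, R1, R8, R4. The 4th vertex is R2.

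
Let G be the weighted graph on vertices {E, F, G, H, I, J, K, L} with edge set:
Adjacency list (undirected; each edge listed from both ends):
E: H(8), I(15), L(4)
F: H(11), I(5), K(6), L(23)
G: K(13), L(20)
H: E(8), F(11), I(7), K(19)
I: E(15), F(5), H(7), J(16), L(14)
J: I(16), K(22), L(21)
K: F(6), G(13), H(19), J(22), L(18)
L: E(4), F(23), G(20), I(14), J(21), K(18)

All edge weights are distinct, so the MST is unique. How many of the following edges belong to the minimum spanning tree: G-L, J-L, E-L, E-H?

Kruskal's algorithm — process edges by increasing weight (ties by edge label):
E-L (4): add — endpoints in different components.
F-I (5): add — endpoints in different components.
F-K (6): add — endpoints in different components.
H-I (7): add — endpoints in different components.
E-H (8): add — endpoints in different components.
F-H (11): skip — F and H already connected.
G-K (13): add — endpoints in different components.
I-L (14): skip — I and L already connected.
E-I (15): skip — E and I already connected.
I-J (16): add — endpoints in different components.
MST edge set: {E-L, F-I, F-K, H-I, E-H, G-K, I-J}.
Of the listed edges, {E-L, E-H} are in the MST → 2.

2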